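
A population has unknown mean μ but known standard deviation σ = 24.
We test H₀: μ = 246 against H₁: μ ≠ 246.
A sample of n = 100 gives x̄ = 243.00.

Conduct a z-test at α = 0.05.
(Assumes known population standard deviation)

Answer: z = -1.2500, fail to reject H₀

Derivation:
Standard error: SE = σ/√n = 24/√100 = 2.4000
z-statistic: z = (x̄ - μ₀)/SE = (243.00 - 246)/2.4000 = -1.2500
Critical value: ±1.960
p-value = 0.2113
Decision: fail to reject H₀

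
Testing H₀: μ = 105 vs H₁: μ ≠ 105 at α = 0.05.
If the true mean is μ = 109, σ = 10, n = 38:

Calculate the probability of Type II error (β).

Answer: β ≈ 0.3065

Derivation:
SE = σ/√n = 10/√38 = 1.6222
Critical values: μ₀ ± z_0.025×SE = 105 ± 1.960×1.6222
Acceptance region: (101.8205, 108.1795)
Under H₁ (μ = 109): z_high = (108.1795 - 109)/1.6222 = -0.5058, z_low = (101.8205 - 109)/1.6222 = -4.4258
β = P(not reject | H₁) = Φ(-0.5058) - Φ(-4.4258) ≈ 0.3065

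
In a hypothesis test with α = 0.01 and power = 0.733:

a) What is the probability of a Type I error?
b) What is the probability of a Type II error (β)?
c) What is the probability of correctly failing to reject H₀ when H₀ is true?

Answer: a) 0.01, b) 0.267, c) 0.99

Derivation:
a) Type I error probability = α = 0.01
b) Power = P(reject H₀ | H₁ true) = 1 - β = 0.733, so Type II error probability = β = 1 - Power = 0.267
c) P(fail to reject H₀ | H₀ true) = 1 - α = 0.99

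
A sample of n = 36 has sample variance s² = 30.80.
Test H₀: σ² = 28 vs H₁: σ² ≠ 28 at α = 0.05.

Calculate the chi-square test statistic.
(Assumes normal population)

df = n - 1 = 35
χ² = (n-1)s²/σ₀² = 35×30.80/28 = 38.5000
Critical values: χ²_{0.975,35} = 20.569, χ²_{0.025,35} = 53.203
Rejection region: χ² < 20.569 or χ² > 53.203
Decision: fail to reject H₀

Answer: χ² = 38.5000, fail to reject H₀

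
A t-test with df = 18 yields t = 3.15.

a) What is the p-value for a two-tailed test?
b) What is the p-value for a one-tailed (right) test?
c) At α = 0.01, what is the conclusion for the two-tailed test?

Using t-distribution with df = 18:
a) Two-tailed: p = 2×P(T > 3.15) = 0.0055
b) One-tailed: p = P(T > 3.15) = 0.0028
c) 0.0055 < 0.01, reject H₀

Answer: a) 0.0055, b) 0.0028, c) reject H₀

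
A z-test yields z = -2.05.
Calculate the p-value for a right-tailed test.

Answer: p-value ≈ 0.9798

Derivation:
For z = -2.05:
p = P(Z > -2.05) = 1 - Φ(-2.05) = 0.9798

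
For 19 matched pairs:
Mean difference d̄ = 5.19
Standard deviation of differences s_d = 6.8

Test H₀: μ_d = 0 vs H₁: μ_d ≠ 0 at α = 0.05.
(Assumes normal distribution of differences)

df = n - 1 = 18
SE = s_d/√n = 6.8/√19 = 1.5600
t = d̄/SE = 5.19/1.5600 = 3.3269
Critical value: t_{0.025,18} = ±2.101
p-value ≈ 0.0038
Decision: reject H₀

Answer: t = 3.3269, reject H₀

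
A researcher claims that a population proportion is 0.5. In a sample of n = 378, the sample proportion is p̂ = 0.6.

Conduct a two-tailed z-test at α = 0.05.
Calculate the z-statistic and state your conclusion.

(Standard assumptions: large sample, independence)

Answer: z = 3.8885, reject H₀

Derivation:
H₀: p = 0.5, H₁: p ≠ 0.5
Standard error: SE = √(p₀(1-p₀)/n) = √(0.5×0.5/378) = 0.025717
z-statistic: z = (p̂ - p₀)/SE = (0.6 - 0.5)/0.025717 = 3.8885
Critical value: z_0.025 = ±1.960
p-value = 0.0001
Decision: reject H₀ at α = 0.05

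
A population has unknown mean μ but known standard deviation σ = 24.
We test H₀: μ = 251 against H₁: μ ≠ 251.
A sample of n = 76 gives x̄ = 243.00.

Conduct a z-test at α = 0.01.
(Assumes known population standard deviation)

Standard error: SE = σ/√n = 24/√76 = 2.7530
z-statistic: z = (x̄ - μ₀)/SE = (243.00 - 251)/2.7530 = -2.9059
Critical value: ±2.576
p-value = 0.0037
Decision: reject H₀

Answer: z = -2.9059, reject H₀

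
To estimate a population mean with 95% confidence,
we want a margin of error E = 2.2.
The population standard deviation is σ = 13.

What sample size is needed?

Answer: n = 135

Derivation:
z_0.025 = 1.960
n = (z×σ/E)² = (1.960×13/2.2)²
n = 134.1385
Round up: n = 135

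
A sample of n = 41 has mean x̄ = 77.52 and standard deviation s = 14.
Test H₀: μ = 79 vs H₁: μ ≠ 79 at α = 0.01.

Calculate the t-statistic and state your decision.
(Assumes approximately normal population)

df = n - 1 = 40
SE = s/√n = 14/√41 = 2.1864
t = (x̄ - μ₀)/SE = (77.52 - 79)/2.1864 = -0.6769
Critical value: t_{0.005,40} = ±2.704
p-value ≈ 0.5024
Decision: fail to reject H₀

Answer: t = -0.6769, fail to reject H₀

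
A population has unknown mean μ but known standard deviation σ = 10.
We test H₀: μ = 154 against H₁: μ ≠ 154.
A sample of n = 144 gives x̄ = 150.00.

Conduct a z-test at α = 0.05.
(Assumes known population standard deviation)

Answer: z = -4.8002, reject H₀

Derivation:
Standard error: SE = σ/√n = 10/√144 = 0.8333
z-statistic: z = (x̄ - μ₀)/SE = (150.00 - 154)/0.8333 = -4.8002
Critical value: ±1.960
p-value < 0.0001
Decision: reject H₀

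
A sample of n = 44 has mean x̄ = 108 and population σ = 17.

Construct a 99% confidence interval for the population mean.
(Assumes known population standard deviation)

Confidence level: 99%, α = 0.01
z_0.005 = 2.576
SE = σ/√n = 17/√44 = 2.5628
Margin of error = 2.576 × 2.5628 = 6.6018
CI: x̄ ± margin = 108 ± 6.6018
CI: (101.3982, 114.6018)

Answer: (101.3982, 114.6018)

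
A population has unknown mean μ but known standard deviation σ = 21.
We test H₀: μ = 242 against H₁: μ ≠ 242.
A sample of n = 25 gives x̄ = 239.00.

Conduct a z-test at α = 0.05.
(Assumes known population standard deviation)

Answer: z = -0.7143, fail to reject H₀

Derivation:
Standard error: SE = σ/√n = 21/√25 = 4.2000
z-statistic: z = (x̄ - μ₀)/SE = (239.00 - 242)/4.2000 = -0.7143
Critical value: ±1.960
p-value = 0.4750
Decision: fail to reject H₀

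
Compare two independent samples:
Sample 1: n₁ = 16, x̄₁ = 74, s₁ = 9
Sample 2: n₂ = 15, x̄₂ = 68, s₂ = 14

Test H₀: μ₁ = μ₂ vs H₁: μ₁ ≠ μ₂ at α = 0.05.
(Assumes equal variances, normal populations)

Pooled variance: s²_p = [15×9² + 14×14²]/(29) = 136.5172
s_p = 11.6841
SE = s_p×√(1/n₁ + 1/n₂) = 11.6841×√(1/16 + 1/15) = 4.1992
t = (x̄₁ - x̄₂)/SE = (74 - 68)/4.1992 = 1.4288
df = 29, t-critical = ±2.045
Decision: fail to reject H₀

Answer: t = 1.4288, fail to reject H₀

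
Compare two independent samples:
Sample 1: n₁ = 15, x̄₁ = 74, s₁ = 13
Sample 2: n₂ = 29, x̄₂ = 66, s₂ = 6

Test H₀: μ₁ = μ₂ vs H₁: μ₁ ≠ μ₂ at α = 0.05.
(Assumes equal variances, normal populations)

Answer: t = 2.8064, reject H₀

Derivation:
Pooled variance: s²_p = [14×13² + 28×6²]/(42) = 80.3333
s_p = 8.9629
SE = s_p×√(1/n₁ + 1/n₂) = 8.9629×√(1/15 + 1/29) = 2.8506
t = (x̄₁ - x̄₂)/SE = (74 - 66)/2.8506 = 2.8064
df = 42, t-critical = ±2.018
Decision: reject H₀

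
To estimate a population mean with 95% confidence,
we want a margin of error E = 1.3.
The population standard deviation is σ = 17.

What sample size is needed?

Answer: n = 657

Derivation:
z_0.025 = 1.960
n = (z×σ/E)² = (1.960×17/1.3)²
n = 656.9363
Round up: n = 657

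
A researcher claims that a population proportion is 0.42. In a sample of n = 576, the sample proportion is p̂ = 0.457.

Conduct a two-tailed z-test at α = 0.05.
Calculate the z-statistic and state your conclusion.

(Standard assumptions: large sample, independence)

Answer: z = 1.7992, fail to reject H₀

Derivation:
H₀: p = 0.42, H₁: p ≠ 0.42
Standard error: SE = √(p₀(1-p₀)/n) = √(0.42×0.58/576) = 0.020565
z-statistic: z = (p̂ - p₀)/SE = (0.457 - 0.42)/0.020565 = 1.7992
Critical value: z_0.025 = ±1.960
p-value = 0.0720
Decision: fail to reject H₀ at α = 0.05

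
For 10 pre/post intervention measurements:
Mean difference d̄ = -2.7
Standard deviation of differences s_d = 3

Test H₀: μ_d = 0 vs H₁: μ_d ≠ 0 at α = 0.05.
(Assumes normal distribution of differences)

Answer: t = -2.8460, reject H₀

Derivation:
df = n - 1 = 9
SE = s_d/√n = 3/√10 = 0.9487
t = d̄/SE = -2.7/0.9487 = -2.8460
Critical value: t_{0.025,9} = ±2.262
p-value ≈ 0.0192
Decision: reject H₀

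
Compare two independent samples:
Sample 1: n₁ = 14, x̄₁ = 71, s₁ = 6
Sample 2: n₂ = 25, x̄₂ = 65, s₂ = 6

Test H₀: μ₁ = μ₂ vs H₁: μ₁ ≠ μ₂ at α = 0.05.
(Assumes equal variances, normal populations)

Pooled variance: s²_p = [13×6² + 24×6²]/(37) = 36.0000
s_p = 6.0000
SE = s_p×√(1/n₁ + 1/n₂) = 6.0000×√(1/14 + 1/25) = 2.0029
t = (x̄₁ - x̄₂)/SE = (71 - 65)/2.0029 = 2.9957
df = 37, t-critical = ±2.026
Decision: reject H₀

Answer: t = 2.9957, reject H₀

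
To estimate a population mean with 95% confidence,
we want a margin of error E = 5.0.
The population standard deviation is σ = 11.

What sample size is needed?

z_0.025 = 1.960
n = (z×σ/E)² = (1.960×11/5.0)²
n = 18.5933
Round up: n = 19

Answer: n = 19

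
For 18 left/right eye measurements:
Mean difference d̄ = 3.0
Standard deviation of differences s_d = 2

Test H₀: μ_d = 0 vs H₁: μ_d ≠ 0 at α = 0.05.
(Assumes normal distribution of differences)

df = n - 1 = 17
SE = s_d/√n = 2/√18 = 0.4714
t = d̄/SE = 3.0/0.4714 = 6.3640
Critical value: t_{0.025,17} = ±2.110
p-value < 0.0001
Decision: reject H₀

Answer: t = 6.3640, reject H₀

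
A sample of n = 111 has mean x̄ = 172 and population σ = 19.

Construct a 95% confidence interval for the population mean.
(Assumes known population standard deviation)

Answer: (168.4653, 175.5347)

Derivation:
Confidence level: 95%, α = 0.05
z_0.025 = 1.960
SE = σ/√n = 19/√111 = 1.8034
Margin of error = 1.960 × 1.8034 = 3.5347
CI: x̄ ± margin = 172 ± 3.5347
CI: (168.4653, 175.5347)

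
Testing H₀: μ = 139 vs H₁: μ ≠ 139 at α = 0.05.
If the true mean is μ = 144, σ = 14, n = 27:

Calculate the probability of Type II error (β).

Answer: β ≈ 0.5414

Derivation:
SE = σ/√n = 14/√27 = 2.6943
Critical values: μ₀ ± z_0.025×SE = 139 ± 1.960×2.6943
Acceptance region: (133.7192, 144.2808)
Under H₁ (μ = 144): z_high = (144.2808 - 144)/2.6943 = 0.1042, z_low = (133.7192 - 144)/2.6943 = -3.8158
β = P(not reject | H₁) = Φ(0.1042) - Φ(-3.8158) ≈ 0.5414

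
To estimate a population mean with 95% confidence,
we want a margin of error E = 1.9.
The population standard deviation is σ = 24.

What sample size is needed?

Answer: n = 613

Derivation:
z_0.025 = 1.960
n = (z×σ/E)² = (1.960×24/1.9)²
n = 612.9534
Round up: n = 613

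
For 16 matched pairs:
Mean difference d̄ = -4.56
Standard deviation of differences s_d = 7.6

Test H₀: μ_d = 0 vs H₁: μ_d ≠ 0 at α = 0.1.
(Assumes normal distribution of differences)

df = n - 1 = 15
SE = s_d/√n = 7.6/√16 = 1.9000
t = d̄/SE = -4.56/1.9000 = -2.4000
Critical value: t_{0.05,15} = ±1.753
p-value ≈ 0.0298
Decision: reject H₀

Answer: t = -2.4000, reject H₀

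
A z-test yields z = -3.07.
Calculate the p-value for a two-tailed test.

For z = -3.07:
p = 2×P(Z > |-3.07|) = 2×(1 - Φ(3.07)) = 0.0021

Answer: p-value ≈ 0.0021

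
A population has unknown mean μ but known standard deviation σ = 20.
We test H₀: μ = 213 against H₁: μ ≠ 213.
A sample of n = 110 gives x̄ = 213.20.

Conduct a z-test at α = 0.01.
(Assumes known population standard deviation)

Standard error: SE = σ/√n = 20/√110 = 1.9069
z-statistic: z = (x̄ - μ₀)/SE = (213.20 - 213)/1.9069 = 0.1049
Critical value: ±2.576
p-value = 0.9165
Decision: fail to reject H₀

Answer: z = 0.1049, fail to reject H₀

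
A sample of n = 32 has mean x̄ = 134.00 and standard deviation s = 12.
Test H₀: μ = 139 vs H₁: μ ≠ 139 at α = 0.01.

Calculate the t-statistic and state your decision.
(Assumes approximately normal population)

Answer: t = -2.3570, fail to reject H₀

Derivation:
df = n - 1 = 31
SE = s/√n = 12/√32 = 2.1213
t = (x̄ - μ₀)/SE = (134.00 - 139)/2.1213 = -2.3570
Critical value: t_{0.005,31} = ±2.744
p-value ≈ 0.0249
Decision: fail to reject H₀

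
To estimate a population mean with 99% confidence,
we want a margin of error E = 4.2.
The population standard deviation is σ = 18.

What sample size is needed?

Answer: n = 122

Derivation:
z_0.005 = 2.576
n = (z×σ/E)² = (2.576×18/4.2)²
n = 121.8816
Round up: n = 122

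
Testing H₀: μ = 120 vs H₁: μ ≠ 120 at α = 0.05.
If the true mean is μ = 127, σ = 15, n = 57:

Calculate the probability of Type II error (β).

SE = σ/√n = 15/√57 = 1.9868
Critical values: μ₀ ± z_0.025×SE = 120 ± 1.960×1.9868
Acceptance region: (116.1059, 123.8941)
Under H₁ (μ = 127): z_high = (123.8941 - 127)/1.9868 = -1.5633, z_low = (116.1059 - 127)/1.9868 = -5.4832
β = P(not reject | H₁) = Φ(-1.5633) - Φ(-5.4832) ≈ 0.0590

Answer: β ≈ 0.0590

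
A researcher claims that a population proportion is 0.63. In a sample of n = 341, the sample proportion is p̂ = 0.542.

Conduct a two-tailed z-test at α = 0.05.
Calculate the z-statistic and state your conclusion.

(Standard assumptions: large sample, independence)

H₀: p = 0.63, H₁: p ≠ 0.63
Standard error: SE = √(p₀(1-p₀)/n) = √(0.63×0.37/341) = 0.026145
z-statistic: z = (p̂ - p₀)/SE = (0.542 - 0.63)/0.026145 = -3.3658
Critical value: z_0.025 = ±1.960
p-value = 0.0008
Decision: reject H₀ at α = 0.05

Answer: z = -3.3658, reject H₀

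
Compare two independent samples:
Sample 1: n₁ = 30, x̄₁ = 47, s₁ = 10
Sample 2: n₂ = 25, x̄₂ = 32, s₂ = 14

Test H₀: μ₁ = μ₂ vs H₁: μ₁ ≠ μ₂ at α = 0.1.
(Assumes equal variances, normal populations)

Pooled variance: s²_p = [29×10² + 24×14²]/(53) = 143.4717
s_p = 11.9780
SE = s_p×√(1/n₁ + 1/n₂) = 11.9780×√(1/30 + 1/25) = 3.2437
t = (x̄₁ - x̄₂)/SE = (47 - 32)/3.2437 = 4.6243
df = 53, t-critical = ±1.674
Decision: reject H₀

Answer: t = 4.6243, reject H₀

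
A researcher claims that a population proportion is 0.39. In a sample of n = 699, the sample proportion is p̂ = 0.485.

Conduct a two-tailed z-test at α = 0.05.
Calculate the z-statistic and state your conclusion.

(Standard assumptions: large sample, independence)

H₀: p = 0.39, H₁: p ≠ 0.39
Standard error: SE = √(p₀(1-p₀)/n) = √(0.39×0.61/699) = 0.018448
z-statistic: z = (p̂ - p₀)/SE = (0.485 - 0.39)/0.018448 = 5.1496
Critical value: z_0.025 = ±1.960
p-value < 0.0001
Decision: reject H₀ at α = 0.05

Answer: z = 5.1496, reject H₀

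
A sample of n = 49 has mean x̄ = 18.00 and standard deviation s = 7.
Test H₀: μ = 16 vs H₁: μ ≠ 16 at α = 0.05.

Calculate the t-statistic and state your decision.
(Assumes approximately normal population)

df = n - 1 = 48
SE = s/√n = 7/√49 = 1.0000
t = (x̄ - μ₀)/SE = (18.00 - 16)/1.0000 = 2.0000
Critical value: t_{0.025,48} = ±2.011
p-value ≈ 0.0512
Decision: fail to reject H₀

Answer: t = 2.0000, fail to reject H₀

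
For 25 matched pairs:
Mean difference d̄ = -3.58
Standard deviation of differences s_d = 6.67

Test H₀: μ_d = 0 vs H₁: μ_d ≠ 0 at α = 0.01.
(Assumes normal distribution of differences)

Answer: t = -2.6837, fail to reject H₀

Derivation:
df = n - 1 = 24
SE = s_d/√n = 6.67/√25 = 1.3340
t = d̄/SE = -3.58/1.3340 = -2.6837
Critical value: t_{0.005,24} = ±2.797
p-value ≈ 0.0130
Decision: fail to reject H₀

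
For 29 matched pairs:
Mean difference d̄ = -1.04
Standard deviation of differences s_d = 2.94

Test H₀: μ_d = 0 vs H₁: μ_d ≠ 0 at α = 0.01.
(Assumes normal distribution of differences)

Answer: t = -1.9051, fail to reject H₀

Derivation:
df = n - 1 = 28
SE = s_d/√n = 2.94/√29 = 0.5459
t = d̄/SE = -1.04/0.5459 = -1.9051
Critical value: t_{0.005,28} = ±2.763
p-value ≈ 0.0671
Decision: fail to reject H₀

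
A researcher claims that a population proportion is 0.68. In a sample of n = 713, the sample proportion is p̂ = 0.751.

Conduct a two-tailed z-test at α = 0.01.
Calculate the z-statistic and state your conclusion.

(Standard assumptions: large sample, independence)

Answer: z = 4.0641, reject H₀

Derivation:
H₀: p = 0.68, H₁: p ≠ 0.68
Standard error: SE = √(p₀(1-p₀)/n) = √(0.68×0.32/713) = 0.017470
z-statistic: z = (p̂ - p₀)/SE = (0.751 - 0.68)/0.017470 = 4.0641
Critical value: z_0.005 = ±2.576
p-value < 0.0001
Decision: reject H₀ at α = 0.01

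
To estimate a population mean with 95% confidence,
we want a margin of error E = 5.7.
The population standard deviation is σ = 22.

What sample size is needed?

z_0.025 = 1.960
n = (z×σ/E)² = (1.960×22/5.7)²
n = 57.2279
Round up: n = 58

Answer: n = 58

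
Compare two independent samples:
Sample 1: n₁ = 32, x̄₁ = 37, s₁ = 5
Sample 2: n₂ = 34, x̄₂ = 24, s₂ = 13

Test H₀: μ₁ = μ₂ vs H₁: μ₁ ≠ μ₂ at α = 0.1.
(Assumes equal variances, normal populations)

Answer: t = 5.2981, reject H₀

Derivation:
Pooled variance: s²_p = [31×5² + 33×13²]/(64) = 99.2500
s_p = 9.9624
SE = s_p×√(1/n₁ + 1/n₂) = 9.9624×√(1/32 + 1/34) = 2.4537
t = (x̄₁ - x̄₂)/SE = (37 - 24)/2.4537 = 5.2981
df = 64, t-critical = ±1.669
Decision: reject H₀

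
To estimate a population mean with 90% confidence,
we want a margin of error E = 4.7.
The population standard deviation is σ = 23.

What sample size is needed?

Answer: n = 65

Derivation:
z_0.05 = 1.645
n = (z×σ/E)² = (1.645×23/4.7)²
n = 64.8025
Round up: n = 65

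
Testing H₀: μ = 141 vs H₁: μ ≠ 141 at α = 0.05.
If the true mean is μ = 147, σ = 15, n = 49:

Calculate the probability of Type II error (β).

Answer: β ≈ 0.2005

Derivation:
SE = σ/√n = 15/√49 = 2.1429
Critical values: μ₀ ± z_0.025×SE = 141 ± 1.960×2.1429
Acceptance region: (136.7999, 145.2001)
Under H₁ (μ = 147): z_high = (145.2001 - 147)/2.1429 = -0.8399, z_low = (136.7999 - 147)/2.1429 = -4.7600
β = P(not reject | H₁) = Φ(-0.8399) - Φ(-4.7600) ≈ 0.2005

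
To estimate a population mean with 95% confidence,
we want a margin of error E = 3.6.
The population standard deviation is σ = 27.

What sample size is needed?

Answer: n = 217

Derivation:
z_0.025 = 1.960
n = (z×σ/E)² = (1.960×27/3.6)²
n = 216.0900
Round up: n = 217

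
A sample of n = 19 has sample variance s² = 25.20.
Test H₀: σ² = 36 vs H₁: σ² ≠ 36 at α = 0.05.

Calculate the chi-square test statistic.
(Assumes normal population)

df = n - 1 = 18
χ² = (n-1)s²/σ₀² = 18×25.20/36 = 12.6000
Critical values: χ²_{0.975,18} = 8.231, χ²_{0.025,18} = 31.526
Rejection region: χ² < 8.231 or χ² > 31.526
Decision: fail to reject H₀

Answer: χ² = 12.6000, fail to reject H₀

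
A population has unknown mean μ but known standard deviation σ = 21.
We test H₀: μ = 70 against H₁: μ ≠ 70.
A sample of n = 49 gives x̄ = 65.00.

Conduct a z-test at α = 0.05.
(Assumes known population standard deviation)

Standard error: SE = σ/√n = 21/√49 = 3.0000
z-statistic: z = (x̄ - μ₀)/SE = (65.00 - 70)/3.0000 = -1.6667
Critical value: ±1.960
p-value = 0.0956
Decision: fail to reject H₀

Answer: z = -1.6667, fail to reject H₀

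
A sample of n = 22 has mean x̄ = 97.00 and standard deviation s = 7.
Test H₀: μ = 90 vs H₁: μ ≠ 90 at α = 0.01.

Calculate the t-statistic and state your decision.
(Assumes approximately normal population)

Answer: t = 4.6904, reject H₀

Derivation:
df = n - 1 = 21
SE = s/√n = 7/√22 = 1.4924
t = (x̄ - μ₀)/SE = (97.00 - 90)/1.4924 = 4.6904
Critical value: t_{0.005,21} = ±2.831
p-value ≈ 0.0001
Decision: reject H₀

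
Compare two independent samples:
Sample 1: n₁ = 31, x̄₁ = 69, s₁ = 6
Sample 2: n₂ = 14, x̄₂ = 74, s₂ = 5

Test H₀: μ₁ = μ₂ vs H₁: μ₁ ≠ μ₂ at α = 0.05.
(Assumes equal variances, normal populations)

Answer: t = -2.7165, reject H₀

Derivation:
Pooled variance: s²_p = [30×6² + 13×5²]/(43) = 32.6744
s_p = 5.7162
SE = s_p×√(1/n₁ + 1/n₂) = 5.7162×√(1/31 + 1/14) = 1.8406
t = (x̄₁ - x̄₂)/SE = (69 - 74)/1.8406 = -2.7165
df = 43, t-critical = ±2.017
Decision: reject H₀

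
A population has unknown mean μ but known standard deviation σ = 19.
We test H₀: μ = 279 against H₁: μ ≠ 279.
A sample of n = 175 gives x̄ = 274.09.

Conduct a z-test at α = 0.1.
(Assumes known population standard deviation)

Answer: z = -3.4185, reject H₀

Derivation:
Standard error: SE = σ/√n = 19/√175 = 1.4363
z-statistic: z = (x̄ - μ₀)/SE = (274.09 - 279)/1.4363 = -3.4185
Critical value: ±1.645
p-value = 0.0006
Decision: reject H₀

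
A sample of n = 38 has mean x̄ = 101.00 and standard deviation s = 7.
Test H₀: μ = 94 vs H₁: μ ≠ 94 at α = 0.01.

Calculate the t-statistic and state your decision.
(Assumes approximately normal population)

Answer: t = 6.1647, reject H₀

Derivation:
df = n - 1 = 37
SE = s/√n = 7/√38 = 1.1355
t = (x̄ - μ₀)/SE = (101.00 - 94)/1.1355 = 6.1647
Critical value: t_{0.005,37} = ±2.715
p-value < 0.0001
Decision: reject H₀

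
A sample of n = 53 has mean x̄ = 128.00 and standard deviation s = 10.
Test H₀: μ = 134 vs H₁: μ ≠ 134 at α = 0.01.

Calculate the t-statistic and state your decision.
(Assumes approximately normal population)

df = n - 1 = 52
SE = s/√n = 10/√53 = 1.3736
t = (x̄ - μ₀)/SE = (128.00 - 134)/1.3736 = -4.3681
Critical value: t_{0.005,52} = ±2.674
p-value ≈ 0.0001
Decision: reject H₀

Answer: t = -4.3681, reject H₀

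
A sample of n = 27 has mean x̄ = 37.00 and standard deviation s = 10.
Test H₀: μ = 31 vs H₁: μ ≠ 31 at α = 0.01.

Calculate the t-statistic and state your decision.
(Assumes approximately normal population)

Answer: t = 3.1177, reject H₀

Derivation:
df = n - 1 = 26
SE = s/√n = 10/√27 = 1.9245
t = (x̄ - μ₀)/SE = (37.00 - 31)/1.9245 = 3.1177
Critical value: t_{0.005,26} = ±2.779
p-value ≈ 0.0044
Decision: reject H₀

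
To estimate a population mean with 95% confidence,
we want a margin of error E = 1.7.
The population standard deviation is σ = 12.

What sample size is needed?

z_0.025 = 1.960
n = (z×σ/E)² = (1.960×12/1.7)²
n = 191.4154
Round up: n = 192

Answer: n = 192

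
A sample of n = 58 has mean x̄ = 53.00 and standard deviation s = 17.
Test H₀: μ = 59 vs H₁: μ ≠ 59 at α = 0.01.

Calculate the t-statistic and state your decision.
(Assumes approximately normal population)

Answer: t = -2.6879, reject H₀

Derivation:
df = n - 1 = 57
SE = s/√n = 17/√58 = 2.2322
t = (x̄ - μ₀)/SE = (53.00 - 59)/2.2322 = -2.6879
Critical value: t_{0.005,57} = ±2.665
p-value ≈ 0.0094
Decision: reject H₀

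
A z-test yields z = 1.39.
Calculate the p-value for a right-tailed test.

Answer: p-value ≈ 0.0823

Derivation:
For z = 1.39:
p = P(Z > 1.39) = 1 - Φ(1.39) = 0.0823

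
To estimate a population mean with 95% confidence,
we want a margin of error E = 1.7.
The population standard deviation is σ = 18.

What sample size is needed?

z_0.025 = 1.960
n = (z×σ/E)² = (1.960×18/1.7)²
n = 430.6846
Round up: n = 431

Answer: n = 431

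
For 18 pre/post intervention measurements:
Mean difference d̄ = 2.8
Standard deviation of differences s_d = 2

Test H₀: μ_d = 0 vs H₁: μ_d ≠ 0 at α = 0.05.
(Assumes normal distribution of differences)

df = n - 1 = 17
SE = s_d/√n = 2/√18 = 0.4714
t = d̄/SE = 2.8/0.4714 = 5.9398
Critical value: t_{0.025,17} = ±2.110
p-value < 0.0001
Decision: reject H₀

Answer: t = 5.9398, reject H₀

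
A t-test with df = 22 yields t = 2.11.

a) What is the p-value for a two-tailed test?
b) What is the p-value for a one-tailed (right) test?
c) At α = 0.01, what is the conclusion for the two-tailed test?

Answer: a) 0.0465, b) 0.0232, c) fail to reject H₀

Derivation:
Using t-distribution with df = 22:
a) Two-tailed: p = 2×P(T > 2.11) = 0.0465
b) One-tailed: p = P(T > 2.11) = 0.0232
c) 0.0465 ≥ 0.01, fail to reject H₀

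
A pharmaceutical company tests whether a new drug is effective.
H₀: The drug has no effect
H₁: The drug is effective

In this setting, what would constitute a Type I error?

Answer: Concluding the drug is effective when it actually has no effect

Derivation:
Type I error: rejecting H₀ when it is actually true (false positive).
Type II error: failing to reject H₀ when H₁ is actually true (false negative).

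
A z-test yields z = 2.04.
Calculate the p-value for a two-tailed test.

Answer: p-value ≈ 0.0414

Derivation:
For z = 2.04:
p = 2×P(Z > |2.04|) = 2×(1 - Φ(2.04)) = 0.0414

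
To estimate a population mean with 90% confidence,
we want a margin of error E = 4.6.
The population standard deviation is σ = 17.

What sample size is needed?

Answer: n = 37

Derivation:
z_0.05 = 1.645
n = (z×σ/E)² = (1.645×17/4.6)²
n = 36.9585
Round up: n = 37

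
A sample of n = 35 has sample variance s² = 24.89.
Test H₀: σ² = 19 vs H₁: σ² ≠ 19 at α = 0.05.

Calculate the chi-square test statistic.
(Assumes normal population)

Answer: χ² = 44.5400, fail to reject H₀

Derivation:
df = n - 1 = 34
χ² = (n-1)s²/σ₀² = 34×24.89/19 = 44.5400
Critical values: χ²_{0.975,34} = 19.806, χ²_{0.025,34} = 51.966
Rejection region: χ² < 19.806 or χ² > 51.966
Decision: fail to reject H₀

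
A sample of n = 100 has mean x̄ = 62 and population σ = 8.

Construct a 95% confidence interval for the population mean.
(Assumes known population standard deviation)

Confidence level: 95%, α = 0.05
z_0.025 = 1.960
SE = σ/√n = 8/√100 = 0.8000
Margin of error = 1.960 × 0.8000 = 1.5680
CI: x̄ ± margin = 62 ± 1.5680
CI: (60.4320, 63.5680)

Answer: (60.4320, 63.5680)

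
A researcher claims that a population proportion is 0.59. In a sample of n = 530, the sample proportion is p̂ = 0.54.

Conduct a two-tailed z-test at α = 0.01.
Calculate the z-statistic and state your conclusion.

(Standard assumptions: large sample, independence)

Answer: z = -2.3404, fail to reject H₀

Derivation:
H₀: p = 0.59, H₁: p ≠ 0.59
Standard error: SE = √(p₀(1-p₀)/n) = √(0.59×0.41/530) = 0.021364
z-statistic: z = (p̂ - p₀)/SE = (0.54 - 0.59)/0.021364 = -2.3404
Critical value: z_0.005 = ±2.576
p-value = 0.0193
Decision: fail to reject H₀ at α = 0.01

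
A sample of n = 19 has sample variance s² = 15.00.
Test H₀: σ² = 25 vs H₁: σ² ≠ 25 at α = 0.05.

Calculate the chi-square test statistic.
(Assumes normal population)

Answer: χ² = 10.8000, fail to reject H₀

Derivation:
df = n - 1 = 18
χ² = (n-1)s²/σ₀² = 18×15.00/25 = 10.8000
Critical values: χ²_{0.975,18} = 8.231, χ²_{0.025,18} = 31.526
Rejection region: χ² < 8.231 or χ² > 31.526
Decision: fail to reject H₀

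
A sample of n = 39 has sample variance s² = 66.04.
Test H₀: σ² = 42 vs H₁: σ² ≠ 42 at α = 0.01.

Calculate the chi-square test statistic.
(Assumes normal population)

df = n - 1 = 38
χ² = (n-1)s²/σ₀² = 38×66.04/42 = 59.7505
Critical values: χ²_{0.995,38} = 19.289, χ²_{0.005,38} = 64.181
Rejection region: χ² < 19.289 or χ² > 64.181
Decision: fail to reject H₀

Answer: χ² = 59.7505, fail to reject H₀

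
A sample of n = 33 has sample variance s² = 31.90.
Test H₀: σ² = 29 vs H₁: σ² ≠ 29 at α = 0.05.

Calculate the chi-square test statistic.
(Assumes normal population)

df = n - 1 = 32
χ² = (n-1)s²/σ₀² = 32×31.90/29 = 35.2000
Critical values: χ²_{0.975,32} = 18.291, χ²_{0.025,32} = 49.480
Rejection region: χ² < 18.291 or χ² > 49.480
Decision: fail to reject H₀

Answer: χ² = 35.2000, fail to reject H₀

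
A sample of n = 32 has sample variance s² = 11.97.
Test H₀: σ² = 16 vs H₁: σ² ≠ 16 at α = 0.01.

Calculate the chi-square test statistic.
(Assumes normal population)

Answer: χ² = 23.1919, fail to reject H₀

Derivation:
df = n - 1 = 31
χ² = (n-1)s²/σ₀² = 31×11.97/16 = 23.1919
Critical values: χ²_{0.995,31} = 14.458, χ²_{0.005,31} = 55.003
Rejection region: χ² < 14.458 or χ² > 55.003
Decision: fail to reject H₀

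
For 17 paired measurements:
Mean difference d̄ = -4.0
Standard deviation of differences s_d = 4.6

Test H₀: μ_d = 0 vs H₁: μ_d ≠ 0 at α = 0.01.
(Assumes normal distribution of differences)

df = n - 1 = 16
SE = s_d/√n = 4.6/√17 = 1.1157
t = d̄/SE = -4.0/1.1157 = -3.5852
Critical value: t_{0.005,16} = ±2.921
p-value ≈ 0.0025
Decision: reject H₀

Answer: t = -3.5852, reject H₀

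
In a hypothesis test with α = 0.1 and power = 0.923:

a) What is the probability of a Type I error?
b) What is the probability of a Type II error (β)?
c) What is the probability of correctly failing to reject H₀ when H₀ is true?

a) Type I error probability = α = 0.1
b) Power = P(reject H₀ | H₁ true) = 1 - β = 0.923, so Type II error probability = β = 1 - Power = 0.077
c) P(fail to reject H₀ | H₀ true) = 1 - α = 0.9

Answer: a) 0.1, b) 0.077, c) 0.9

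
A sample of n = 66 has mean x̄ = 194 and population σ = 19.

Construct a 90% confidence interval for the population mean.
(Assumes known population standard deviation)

Confidence level: 90%, α = 0.1
z_0.05 = 1.645
SE = σ/√n = 19/√66 = 2.3387
Margin of error = 1.645 × 2.3387 = 3.8472
CI: x̄ ± margin = 194 ± 3.8472
CI: (190.1528, 197.8472)

Answer: (190.1528, 197.8472)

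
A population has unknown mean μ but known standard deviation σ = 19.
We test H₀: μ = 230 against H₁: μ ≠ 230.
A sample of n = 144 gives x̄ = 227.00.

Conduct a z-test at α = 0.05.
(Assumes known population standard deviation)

Answer: z = -1.8948, fail to reject H₀

Derivation:
Standard error: SE = σ/√n = 19/√144 = 1.5833
z-statistic: z = (x̄ - μ₀)/SE = (227.00 - 230)/1.5833 = -1.8948
Critical value: ±1.960
p-value = 0.0581
Decision: fail to reject H₀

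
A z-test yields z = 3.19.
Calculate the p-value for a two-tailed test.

For z = 3.19:
p = 2×P(Z > |3.19|) = 2×(1 - Φ(3.19)) = 0.0014

Answer: p-value ≈ 0.0014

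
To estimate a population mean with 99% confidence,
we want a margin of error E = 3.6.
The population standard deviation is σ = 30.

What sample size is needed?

z_0.005 = 2.576
n = (z×σ/E)² = (2.576×30/3.6)²
n = 460.8178
Round up: n = 461

Answer: n = 461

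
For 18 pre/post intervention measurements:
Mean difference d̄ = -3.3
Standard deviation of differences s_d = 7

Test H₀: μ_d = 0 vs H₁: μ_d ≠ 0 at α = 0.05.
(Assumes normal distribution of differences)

df = n - 1 = 17
SE = s_d/√n = 7/√18 = 1.6499
t = d̄/SE = -3.3/1.6499 = -2.0001
Critical value: t_{0.025,17} = ±2.110
p-value ≈ 0.0617
Decision: fail to reject H₀

Answer: t = -2.0001, fail to reject H₀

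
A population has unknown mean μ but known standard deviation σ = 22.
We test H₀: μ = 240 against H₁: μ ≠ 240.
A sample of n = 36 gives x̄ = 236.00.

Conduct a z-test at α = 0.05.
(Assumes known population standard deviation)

Answer: z = -1.0909, fail to reject H₀

Derivation:
Standard error: SE = σ/√n = 22/√36 = 3.6667
z-statistic: z = (x̄ - μ₀)/SE = (236.00 - 240)/3.6667 = -1.0909
Critical value: ±1.960
p-value = 0.2753
Decision: fail to reject H₀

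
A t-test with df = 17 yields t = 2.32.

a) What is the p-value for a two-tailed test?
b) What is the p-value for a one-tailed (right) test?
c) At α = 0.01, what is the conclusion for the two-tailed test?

Using t-distribution with df = 17:
a) Two-tailed: p = 2×P(T > 2.32) = 0.0330
b) One-tailed: p = P(T > 2.32) = 0.0165
c) 0.0330 ≥ 0.01, fail to reject H₀

Answer: a) 0.0330, b) 0.0165, c) fail to reject H₀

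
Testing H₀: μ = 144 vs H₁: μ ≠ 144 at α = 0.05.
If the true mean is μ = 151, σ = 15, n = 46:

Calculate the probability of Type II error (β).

SE = σ/√n = 15/√46 = 2.2116
Critical values: μ₀ ± z_0.025×SE = 144 ± 1.960×2.2116
Acceptance region: (139.6653, 148.3347)
Under H₁ (μ = 151): z_high = (148.3347 - 151)/2.2116 = -1.2051, z_low = (139.6653 - 151)/2.2116 = -5.1251
β = P(not reject | H₁) = Φ(-1.2051) - Φ(-5.1251) ≈ 0.1141

Answer: β ≈ 0.1141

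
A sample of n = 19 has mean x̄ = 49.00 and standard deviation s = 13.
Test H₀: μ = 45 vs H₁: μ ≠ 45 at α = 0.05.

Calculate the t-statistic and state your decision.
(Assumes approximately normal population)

Answer: t = 1.3412, fail to reject H₀

Derivation:
df = n - 1 = 18
SE = s/√n = 13/√19 = 2.9824
t = (x̄ - μ₀)/SE = (49.00 - 45)/2.9824 = 1.3412
Critical value: t_{0.025,18} = ±2.101
p-value ≈ 0.1965
Decision: fail to reject H₀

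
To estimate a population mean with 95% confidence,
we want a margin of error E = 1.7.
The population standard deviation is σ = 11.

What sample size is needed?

Answer: n = 161

Derivation:
z_0.025 = 1.960
n = (z×σ/E)² = (1.960×11/1.7)²
n = 160.8421
Round up: n = 161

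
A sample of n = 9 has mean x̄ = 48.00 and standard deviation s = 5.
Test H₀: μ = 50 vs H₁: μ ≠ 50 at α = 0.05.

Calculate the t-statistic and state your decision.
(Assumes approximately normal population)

Answer: t = -1.2000, fail to reject H₀

Derivation:
df = n - 1 = 8
SE = s/√n = 5/√9 = 1.6667
t = (x̄ - μ₀)/SE = (48.00 - 50)/1.6667 = -1.2000
Critical value: t_{0.025,8} = ±2.306
p-value ≈ 0.2645
Decision: fail to reject H₀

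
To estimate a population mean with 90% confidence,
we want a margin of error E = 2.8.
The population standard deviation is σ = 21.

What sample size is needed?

z_0.05 = 1.645
n = (z×σ/E)² = (1.645×21/2.8)²
n = 152.2139
Round up: n = 153

Answer: n = 153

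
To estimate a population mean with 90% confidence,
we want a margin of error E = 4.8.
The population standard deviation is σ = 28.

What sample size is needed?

z_0.05 = 1.645
n = (z×σ/E)² = (1.645×28/4.8)²
n = 92.0800
Round up: n = 93

Answer: n = 93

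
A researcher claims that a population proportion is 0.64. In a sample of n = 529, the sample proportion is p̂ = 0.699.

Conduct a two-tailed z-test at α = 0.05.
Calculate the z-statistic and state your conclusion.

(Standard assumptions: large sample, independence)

H₀: p = 0.64, H₁: p ≠ 0.64
Standard error: SE = √(p₀(1-p₀)/n) = √(0.64×0.36/529) = 0.020870
z-statistic: z = (p̂ - p₀)/SE = (0.699 - 0.64)/0.020870 = 2.8270
Critical value: z_0.025 = ±1.960
p-value = 0.0047
Decision: reject H₀ at α = 0.05

Answer: z = 2.8270, reject H₀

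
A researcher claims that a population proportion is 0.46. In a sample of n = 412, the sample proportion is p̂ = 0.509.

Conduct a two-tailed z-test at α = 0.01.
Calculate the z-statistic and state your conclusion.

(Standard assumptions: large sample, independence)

Answer: z = 1.9956, fail to reject H₀

Derivation:
H₀: p = 0.46, H₁: p ≠ 0.46
Standard error: SE = √(p₀(1-p₀)/n) = √(0.46×0.54/412) = 0.024554
z-statistic: z = (p̂ - p₀)/SE = (0.509 - 0.46)/0.024554 = 1.9956
Critical value: z_0.005 = ±2.576
p-value = 0.0460
Decision: fail to reject H₀ at α = 0.01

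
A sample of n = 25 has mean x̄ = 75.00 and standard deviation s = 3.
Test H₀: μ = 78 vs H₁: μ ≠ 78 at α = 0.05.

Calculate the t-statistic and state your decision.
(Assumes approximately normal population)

Answer: t = -5.0000, reject H₀

Derivation:
df = n - 1 = 24
SE = s/√n = 3/√25 = 0.6000
t = (x̄ - μ₀)/SE = (75.00 - 78)/0.6000 = -5.0000
Critical value: t_{0.025,24} = ±2.064
p-value < 0.0001
Decision: reject H₀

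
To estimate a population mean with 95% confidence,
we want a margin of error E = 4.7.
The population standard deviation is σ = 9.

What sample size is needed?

Answer: n = 15

Derivation:
z_0.025 = 1.960
n = (z×σ/E)² = (1.960×9/4.7)²
n = 14.0864
Round up: n = 15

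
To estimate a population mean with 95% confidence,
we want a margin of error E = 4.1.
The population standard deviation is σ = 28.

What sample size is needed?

Answer: n = 180

Derivation:
z_0.025 = 1.960
n = (z×σ/E)² = (1.960×28/4.1)²
n = 179.1680
Round up: n = 180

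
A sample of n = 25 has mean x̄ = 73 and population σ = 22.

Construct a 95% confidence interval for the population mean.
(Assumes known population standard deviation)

Confidence level: 95%, α = 0.05
z_0.025 = 1.960
SE = σ/√n = 22/√25 = 4.4000
Margin of error = 1.960 × 4.4000 = 8.6240
CI: x̄ ± margin = 73 ± 8.6240
CI: (64.3760, 81.6240)

Answer: (64.3760, 81.6240)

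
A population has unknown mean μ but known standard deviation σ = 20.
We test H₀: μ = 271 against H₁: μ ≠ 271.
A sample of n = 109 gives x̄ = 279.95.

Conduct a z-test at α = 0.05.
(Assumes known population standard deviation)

Standard error: SE = σ/√n = 20/√109 = 1.9157
z-statistic: z = (x̄ - μ₀)/SE = (279.95 - 271)/1.9157 = 4.6719
Critical value: ±1.960
p-value < 0.0001
Decision: reject H₀

Answer: z = 4.6719, reject H₀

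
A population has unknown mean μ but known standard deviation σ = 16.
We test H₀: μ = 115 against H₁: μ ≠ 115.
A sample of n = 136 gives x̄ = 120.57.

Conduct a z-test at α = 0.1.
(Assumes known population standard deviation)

Answer: z = 4.0598, reject H₀

Derivation:
Standard error: SE = σ/√n = 16/√136 = 1.3720
z-statistic: z = (x̄ - μ₀)/SE = (120.57 - 115)/1.3720 = 4.0598
Critical value: ±1.645
p-value < 0.0001
Decision: reject H₀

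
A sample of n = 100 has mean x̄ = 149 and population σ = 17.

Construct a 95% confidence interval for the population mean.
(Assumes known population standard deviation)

Confidence level: 95%, α = 0.05
z_0.025 = 1.960
SE = σ/√n = 17/√100 = 1.7000
Margin of error = 1.960 × 1.7000 = 3.3320
CI: x̄ ± margin = 149 ± 3.3320
CI: (145.6680, 152.3320)

Answer: (145.6680, 152.3320)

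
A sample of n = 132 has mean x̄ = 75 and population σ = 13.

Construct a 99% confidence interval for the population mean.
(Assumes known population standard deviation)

Answer: (72.0853, 77.9147)

Derivation:
Confidence level: 99%, α = 0.01
z_0.005 = 2.576
SE = σ/√n = 13/√132 = 1.1315
Margin of error = 2.576 × 1.1315 = 2.9147
CI: x̄ ± margin = 75 ± 2.9147
CI: (72.0853, 77.9147)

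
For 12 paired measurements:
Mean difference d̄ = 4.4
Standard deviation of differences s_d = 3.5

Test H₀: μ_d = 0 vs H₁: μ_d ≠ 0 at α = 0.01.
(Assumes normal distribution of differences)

df = n - 1 = 11
SE = s_d/√n = 3.5/√12 = 1.0104
t = d̄/SE = 4.4/1.0104 = 4.3547
Critical value: t_{0.005,11} = ±3.106
p-value ≈ 0.0011
Decision: reject H₀

Answer: t = 4.3547, reject H₀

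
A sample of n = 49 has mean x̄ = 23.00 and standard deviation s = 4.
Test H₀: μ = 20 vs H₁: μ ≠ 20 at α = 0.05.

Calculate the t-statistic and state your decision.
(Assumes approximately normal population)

Answer: t = 5.2503, reject H₀

Derivation:
df = n - 1 = 48
SE = s/√n = 4/√49 = 0.5714
t = (x̄ - μ₀)/SE = (23.00 - 20)/0.5714 = 5.2503
Critical value: t_{0.025,48} = ±2.011
p-value < 0.0001
Decision: reject H₀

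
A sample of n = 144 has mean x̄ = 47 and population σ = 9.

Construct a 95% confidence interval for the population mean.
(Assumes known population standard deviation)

Confidence level: 95%, α = 0.05
z_0.025 = 1.960
SE = σ/√n = 9/√144 = 0.7500
Margin of error = 1.960 × 0.7500 = 1.4700
CI: x̄ ± margin = 47 ± 1.4700
CI: (45.5300, 48.4700)

Answer: (45.5300, 48.4700)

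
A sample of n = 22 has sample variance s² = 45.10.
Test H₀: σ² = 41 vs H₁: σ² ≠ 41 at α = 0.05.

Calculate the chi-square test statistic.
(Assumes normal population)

Answer: χ² = 23.1000, fail to reject H₀

Derivation:
df = n - 1 = 21
χ² = (n-1)s²/σ₀² = 21×45.10/41 = 23.1000
Critical values: χ²_{0.975,21} = 10.283, χ²_{0.025,21} = 35.479
Rejection region: χ² < 10.283 or χ² > 35.479
Decision: fail to reject H₀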